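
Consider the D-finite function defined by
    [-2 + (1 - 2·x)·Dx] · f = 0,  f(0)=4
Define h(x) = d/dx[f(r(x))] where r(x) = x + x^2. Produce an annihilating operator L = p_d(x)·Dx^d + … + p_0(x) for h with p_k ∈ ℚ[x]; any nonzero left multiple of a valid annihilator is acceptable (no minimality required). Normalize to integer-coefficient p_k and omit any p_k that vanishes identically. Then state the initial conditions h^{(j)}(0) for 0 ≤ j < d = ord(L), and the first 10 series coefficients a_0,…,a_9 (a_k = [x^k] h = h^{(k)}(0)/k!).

L = (6 + 12·x + 12·x^2) + (-1 + 6·x^2 + 4·x^3)·Dx  (order 1).
h: a_k = 8, 48, 192, 704, 2400, 7872, 25088, 78336, 240768, 730880, …
ICs: h(0) = 8.

f: a_k = 4, 8, 16, 32, 64, 128, 256, 512, 1024, 2048, …
f∘r: x↦r, Dx↦Dx/r' in L_f ⇒ L₀.
h₀' ⇒ L via d/dx closure of L₀.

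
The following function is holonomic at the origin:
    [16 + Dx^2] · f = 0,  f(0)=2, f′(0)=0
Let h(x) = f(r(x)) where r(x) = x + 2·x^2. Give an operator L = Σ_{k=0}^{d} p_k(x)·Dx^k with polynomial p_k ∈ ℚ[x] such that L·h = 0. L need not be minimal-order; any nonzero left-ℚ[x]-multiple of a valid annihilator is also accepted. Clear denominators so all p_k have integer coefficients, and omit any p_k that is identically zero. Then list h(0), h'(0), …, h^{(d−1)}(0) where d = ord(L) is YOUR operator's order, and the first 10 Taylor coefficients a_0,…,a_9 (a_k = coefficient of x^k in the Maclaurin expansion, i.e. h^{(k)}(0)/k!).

L = (16 + 192·x + 768·x^2 + 1024·x^3) - 4·Dx + (1 + 4·x)·Dx^2  (order 2).
h: a_k = 2, 0, -16, -64, -128/3, 512/3, 22528/45, 8192/15, -106496/315, -557056/315, …
ICs: h(0) = 2, h′(0) = 0.

f: a_k = 2, 0, -16, 0, 64/3, 0, -512/45, 0, 1024/315, 0, …
L₀ from L_f via x↦r, Dx↦r'^{-1}Dx.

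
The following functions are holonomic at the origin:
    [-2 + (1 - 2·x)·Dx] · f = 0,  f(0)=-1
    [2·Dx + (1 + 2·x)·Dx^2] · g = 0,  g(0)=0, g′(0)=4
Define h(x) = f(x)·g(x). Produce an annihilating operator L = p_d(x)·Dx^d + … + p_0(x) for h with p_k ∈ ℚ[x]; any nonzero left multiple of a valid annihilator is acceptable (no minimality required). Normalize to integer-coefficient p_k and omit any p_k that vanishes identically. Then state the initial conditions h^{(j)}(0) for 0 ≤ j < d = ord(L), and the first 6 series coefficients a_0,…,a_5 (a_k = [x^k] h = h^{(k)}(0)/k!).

f: a_k = -1, -2, -4, -8, -16, -32, …
g: a_k = 0, 4, -4, 16/3, -8, 64/5, …
h₀=f·g: eliminate ⇒ L₀, order ≤ 1·2.
L = 4 + (2 + 12·x)·Dx + (-1 + 4·x^2)·Dx^2  (order 2).
h: a_k = 0, -4, -4, -40/3, -56/3, -752/15, …
ICs: h(0) = 0, h′(0) = -4.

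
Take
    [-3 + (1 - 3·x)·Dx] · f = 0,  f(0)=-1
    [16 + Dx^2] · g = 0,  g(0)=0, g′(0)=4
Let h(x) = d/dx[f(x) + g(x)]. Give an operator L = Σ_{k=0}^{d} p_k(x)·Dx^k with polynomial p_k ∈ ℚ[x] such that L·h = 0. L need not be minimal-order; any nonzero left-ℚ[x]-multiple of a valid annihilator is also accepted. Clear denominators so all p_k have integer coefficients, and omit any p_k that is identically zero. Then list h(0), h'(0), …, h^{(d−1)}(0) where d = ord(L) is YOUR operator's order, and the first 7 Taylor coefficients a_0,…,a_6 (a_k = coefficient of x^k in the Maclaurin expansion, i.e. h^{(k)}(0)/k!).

L = (5952 - 4608·x + 6912·x^2) + (-560 + 2448·x - 3456·x^2 + 3456·x^3)·Dx + (372 - 288·x + 432·x^2)·Dx^2 + (-35 + 153·x - 216·x^2 + 216·x^3)·Dx^3  (order 3).
h: a_k = 1, -18, -113, -324, -3517/3, -4374, -689929/45, …
ICs: h(0) = 1, h′(0) = -18, h′′(0) = -226.

f: a_k = -1, -3, -9, -27, -81, -243, -729, …
g: a_k = 0, 4, 0, -32/3, 0, 128/15, 0, …
Weyl lclm of L_f,L_g ⇒ L₀ (ord ≤ 3).
h₀' ⇒ L via d/dx closure of L₀.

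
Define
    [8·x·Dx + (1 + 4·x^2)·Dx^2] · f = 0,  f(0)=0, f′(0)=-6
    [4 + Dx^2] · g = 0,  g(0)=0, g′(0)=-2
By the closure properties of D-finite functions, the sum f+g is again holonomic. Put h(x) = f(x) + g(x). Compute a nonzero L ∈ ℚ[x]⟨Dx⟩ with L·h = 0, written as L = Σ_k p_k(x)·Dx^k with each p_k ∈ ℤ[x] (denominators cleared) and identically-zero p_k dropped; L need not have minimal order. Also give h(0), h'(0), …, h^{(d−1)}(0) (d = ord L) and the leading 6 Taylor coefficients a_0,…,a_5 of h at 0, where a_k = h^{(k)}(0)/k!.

f: a_k = 0, -6, 0, 8, 0, -96/5, …
g: a_k = 0, -2, 0, 4/3, 0, -4/15, …
h₀=f+g: left-lcm gives L₀, ord ≤ 4.
L = (-352·x + 1792·x^3 + 512·x^5)·Dx + (-4 + 112·x^2 + 576·x^4 + 256·x^6)·Dx^2 + (-88·x + 448·x^3 + 128·x^5)·Dx^3 + (-1 + 28·x^2 + 144·x^4 + 64·x^6)·Dx^4  (order 4).
h: a_k = 0, -8, 0, 28/3, 0, -292/15, …
ICs: h(0) = 0, h′(0) = -8, h′′(0) = 0, h′′′(0) = 56.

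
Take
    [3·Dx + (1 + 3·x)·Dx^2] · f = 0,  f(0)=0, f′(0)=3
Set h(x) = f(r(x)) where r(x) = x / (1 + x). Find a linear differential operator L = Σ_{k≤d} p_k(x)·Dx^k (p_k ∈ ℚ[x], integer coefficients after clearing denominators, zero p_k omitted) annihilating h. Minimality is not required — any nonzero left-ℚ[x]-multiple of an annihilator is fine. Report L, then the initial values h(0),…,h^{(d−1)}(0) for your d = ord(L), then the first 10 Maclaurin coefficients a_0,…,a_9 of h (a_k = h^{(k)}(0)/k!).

L = (5 + 8·x)·Dx + (1 + 5·x + 4·x^2)·Dx^2  (order 2).
h: a_k = 0, 3, -15/2, 21, -255/4, 1023/5, -1365/2, 16383/7, -65535/8, 29127, …
ICs: h(0) = 0, h′(0) = 3.

f: a_k = 0, 3, -9/2, 9, -81/4, 243/5, -243/2, 2187/7, -6561/8, 2187, …
Substitute x→r, Dx→(1/r')Dx; clear ⇒ L₀.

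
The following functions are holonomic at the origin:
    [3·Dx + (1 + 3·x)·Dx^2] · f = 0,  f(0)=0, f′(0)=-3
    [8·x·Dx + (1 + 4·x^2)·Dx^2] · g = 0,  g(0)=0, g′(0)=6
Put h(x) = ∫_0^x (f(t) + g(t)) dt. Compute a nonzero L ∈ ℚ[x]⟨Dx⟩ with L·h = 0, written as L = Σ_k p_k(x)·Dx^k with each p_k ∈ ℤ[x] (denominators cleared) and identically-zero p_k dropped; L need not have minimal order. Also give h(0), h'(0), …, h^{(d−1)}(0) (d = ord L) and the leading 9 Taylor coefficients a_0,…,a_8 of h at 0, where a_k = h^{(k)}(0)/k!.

L = (-24 - 216·x + 288·x^2 + 288·x^3)·Dx^2 + (-26 - 48·x - 120·x^2 + 576·x^3 + 576·x^4)·Dx^3 + (-3 - x + 24·x^2 + 32·x^3 + 144·x^4 + 144·x^5)·Dx^4  (order 4).
h: a_k = 0, 0, 3/2, 3/2, -17/4, 81/20, -49/10, 243/14, -2571/56, …
ICs: h(0) = 0, h′(0) = 0, h′′(0) = 3, h′′′(0) = 9.

f: a_k = 0, -3, 9/2, -9, 81/4, -243/5, 243/2, -2187/7, 6561/8, …
g: a_k = 0, 6, 0, -8, 0, 96/5, 0, -384/7, 0, …
L₀ := lclm(L_f,L_g); ord L₀ ≤ 2+2.
h=∫h₀ ⇒ L = L₀·Dx.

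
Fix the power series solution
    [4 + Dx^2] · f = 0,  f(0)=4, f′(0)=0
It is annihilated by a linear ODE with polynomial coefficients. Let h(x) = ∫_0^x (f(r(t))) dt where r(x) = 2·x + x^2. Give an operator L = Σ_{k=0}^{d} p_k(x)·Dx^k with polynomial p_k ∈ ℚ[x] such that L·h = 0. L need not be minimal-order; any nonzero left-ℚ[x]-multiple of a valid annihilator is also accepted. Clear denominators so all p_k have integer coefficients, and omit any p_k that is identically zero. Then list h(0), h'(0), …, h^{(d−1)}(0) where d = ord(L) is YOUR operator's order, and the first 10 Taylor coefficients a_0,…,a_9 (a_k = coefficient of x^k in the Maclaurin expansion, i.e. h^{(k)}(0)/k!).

f: a_k = 4, 0, -8, 0, 8/3, 0, -16/45, 0, 8/315, 0, …
L₀ from L_f via x↦r, Dx↦r'^{-1}Dx.
Integrate: L := L₀·Dx.
L = (16 + 48·x + 48·x^2 + 16·x^3)·Dx - Dx^2 + (1 + x)·Dx^3  (order 3).
h: a_k = 0, 4, 0, -32/3, -8, 104/15, 128/9, 1856/315, -88/15, -23992/2835, …
ICs: h(0) = 0, h′(0) = 4, h′′(0) = 0.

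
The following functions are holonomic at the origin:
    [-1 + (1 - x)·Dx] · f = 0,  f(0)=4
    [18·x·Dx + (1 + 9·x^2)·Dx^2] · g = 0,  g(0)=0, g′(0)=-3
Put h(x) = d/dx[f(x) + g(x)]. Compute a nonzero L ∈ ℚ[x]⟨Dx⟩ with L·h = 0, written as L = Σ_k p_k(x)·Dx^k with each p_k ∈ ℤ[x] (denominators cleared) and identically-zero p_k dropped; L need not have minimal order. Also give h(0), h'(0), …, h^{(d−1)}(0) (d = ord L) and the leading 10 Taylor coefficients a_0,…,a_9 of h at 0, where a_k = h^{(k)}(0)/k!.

L = (-18 + 72·x + 486·x^2) + (12 - 18·x - 180·x^2 + 486·x^3)·Dx + (-1 - 8·x - 72·x^3 + 81·x^4)·Dx^2  (order 2).
h: a_k = 1, 8, 39, 16, -223, 24, 2215, 32, -19647, 40, …
ICs: h(0) = 1, h′(0) = 8.

f: a_k = 4, 4, 4, 4, 4, 4, 4, 4, 4, 4, …
g: a_k = 0, -3, 0, 9, 0, -243/5, 0, 2187/7, 0, -2187, …
Sum ⇒ L₀ = lclm(L_f,L_g) in ℚ(x)⟨Dx⟩.
h=h₀': d/dx-closure on L₀ ⇒ L.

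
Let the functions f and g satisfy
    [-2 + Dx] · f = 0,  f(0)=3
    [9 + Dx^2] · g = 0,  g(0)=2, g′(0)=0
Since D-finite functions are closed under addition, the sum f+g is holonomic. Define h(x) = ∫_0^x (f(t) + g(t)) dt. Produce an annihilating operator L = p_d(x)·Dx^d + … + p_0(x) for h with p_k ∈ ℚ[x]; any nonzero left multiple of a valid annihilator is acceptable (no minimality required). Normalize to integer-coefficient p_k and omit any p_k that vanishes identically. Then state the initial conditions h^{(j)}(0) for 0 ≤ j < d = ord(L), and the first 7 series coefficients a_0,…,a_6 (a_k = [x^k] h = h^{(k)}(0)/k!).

L = -18·Dx + 9·Dx^2 - 2·Dx^3 + Dx^4  (order 4).
h: a_k = 0, 5, 3, -1, 1, 7/4, 2/15, …
ICs: h(0) = 0, h′(0) = 5, h′′(0) = 6, h′′′(0) = -6.

f: a_k = 3, 6, 6, 4, 2, 4/5, 4/15, …
g: a_k = 2, 0, -9, 0, 27/4, 0, -81/40, …
h₀=f+g: left-lcm gives L₀, ord ≤ 3.
Integrate: L := L₀·Dx.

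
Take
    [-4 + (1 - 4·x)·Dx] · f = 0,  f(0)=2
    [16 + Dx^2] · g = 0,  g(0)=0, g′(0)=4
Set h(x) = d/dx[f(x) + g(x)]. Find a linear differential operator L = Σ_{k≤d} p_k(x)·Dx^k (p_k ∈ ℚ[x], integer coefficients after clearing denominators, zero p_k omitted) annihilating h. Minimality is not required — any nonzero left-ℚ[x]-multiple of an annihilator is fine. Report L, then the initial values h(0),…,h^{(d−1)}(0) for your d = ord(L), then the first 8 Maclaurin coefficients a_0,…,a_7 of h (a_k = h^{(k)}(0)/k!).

f: a_k = 2, 8, 32, 128, 512, 2048, 8192, 32768, …
g: a_k = 0, 4, 0, -32/3, 0, 128/15, 0, -1024/315, …
L₀ := lclm(L_f,L_g); ord L₀ ≤ 1+2.
Derive L from L₀ (diff closure).
L = (1664 - 1024·x + 2048·x^2) + (-112 + 576·x - 768·x^2 + 1024·x^3)·Dx + (104 - 64·x + 128·x^2)·Dx^2 + (-7 + 36·x - 48·x^2 + 64·x^3)·Dx^3  (order 3).
h: a_k = 12, 64, 352, 2048, 30848/3, 49152, 10320896/45, 1048576, …
ICs: h(0) = 12, h′(0) = 64, h′′(0) = 704.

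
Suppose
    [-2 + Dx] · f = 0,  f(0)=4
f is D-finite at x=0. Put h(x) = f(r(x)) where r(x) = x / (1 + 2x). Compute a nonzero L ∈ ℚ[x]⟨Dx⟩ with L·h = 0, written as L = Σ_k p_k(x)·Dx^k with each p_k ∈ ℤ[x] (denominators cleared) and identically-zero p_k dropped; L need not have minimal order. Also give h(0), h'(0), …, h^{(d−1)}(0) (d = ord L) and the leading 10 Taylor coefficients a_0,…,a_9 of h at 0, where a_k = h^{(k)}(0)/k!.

f: a_k = 4, 8, 8, 16/3, 8/3, 16/15, 16/45, 32/315, 8/315, 16/2835, …
Change of var in L_f (x↦r) gives L₀.
L = -2 + (1 + 4·x + 4·x^2)·Dx  (order 1).
h: a_k = 4, 8, -8, 16/3, 8/3, -304/15, 2416/45, -34912/315, 62728/315, -904304/2835, …
ICs: h(0) = 4.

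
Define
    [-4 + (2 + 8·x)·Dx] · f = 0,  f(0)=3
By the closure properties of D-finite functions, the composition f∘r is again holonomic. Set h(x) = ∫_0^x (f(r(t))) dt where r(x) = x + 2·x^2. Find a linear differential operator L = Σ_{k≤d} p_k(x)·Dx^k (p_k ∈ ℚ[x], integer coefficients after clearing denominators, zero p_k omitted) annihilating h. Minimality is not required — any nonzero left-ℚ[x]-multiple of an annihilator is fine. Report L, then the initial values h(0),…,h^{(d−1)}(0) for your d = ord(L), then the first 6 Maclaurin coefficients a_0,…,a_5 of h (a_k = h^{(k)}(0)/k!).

L = (-2 - 8·x)·Dx + (1 + 4·x + 8·x^2)·Dx^2  (order 2).
h: a_k = 0, 3, 3, 2, -3, 18/5, …
ICs: h(0) = 0, h′(0) = 3.

f: a_k = 3, 6, -6, 12, -30, 84, …
h₀=f(r): pull back L_f along r ⇒ L₀.
∫: right-multiply L₀ by Dx.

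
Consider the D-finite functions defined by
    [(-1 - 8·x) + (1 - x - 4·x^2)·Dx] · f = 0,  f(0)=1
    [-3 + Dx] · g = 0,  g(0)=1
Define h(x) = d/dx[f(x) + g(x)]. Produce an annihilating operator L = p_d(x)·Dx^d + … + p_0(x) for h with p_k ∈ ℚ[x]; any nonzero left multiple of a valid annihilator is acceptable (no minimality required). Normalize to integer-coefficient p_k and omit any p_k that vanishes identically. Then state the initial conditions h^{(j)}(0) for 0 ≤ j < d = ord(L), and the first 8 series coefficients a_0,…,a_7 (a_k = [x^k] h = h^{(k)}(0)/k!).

L = (72 + 1314·x + 1440·x^2 + 6336·x^3 + 3456·x^4) + (-45 - 426·x - 783·x^2 - 1968·x^3 + 720·x^4 + 1152·x^5)·Dx + (7 - 4·x + 101·x^2 - 48·x^3 - 624·x^4 - 384·x^5)·Dx^2  (order 2).
h: a_k = 4, 19, 81/2, 259/2, 2681/8, 43683/40, 247203/80, 5219929/560, …
ICs: h(0) = 4, h′(0) = 19.

f: a_k = 1, 1, 5, 9, 29, 65, 181, 441, …
g: a_k = 1, 3, 9/2, 9/2, 27/8, 81/40, 81/80, 243/560, …
h₀=f+g: left-lcm gives L₀, ord ≤ 2.
Derive L from L₀ (diff closure).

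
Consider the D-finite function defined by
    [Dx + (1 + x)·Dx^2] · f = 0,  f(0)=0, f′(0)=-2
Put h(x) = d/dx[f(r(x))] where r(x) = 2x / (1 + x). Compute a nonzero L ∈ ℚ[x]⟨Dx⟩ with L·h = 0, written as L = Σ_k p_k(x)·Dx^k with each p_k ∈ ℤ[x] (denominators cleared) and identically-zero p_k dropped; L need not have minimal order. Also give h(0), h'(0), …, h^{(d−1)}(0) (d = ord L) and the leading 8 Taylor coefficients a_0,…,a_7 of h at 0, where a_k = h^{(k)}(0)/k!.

L = (4 + 6·x) + (1 + 4·x + 3·x^2)·Dx  (order 1).
h: a_k = -4, 16, -52, 160, -484, 1456, -4372, 13120, …
ICs: h(0) = -4.

f: a_k = 0, -2, 1, -2/3, 1/2, -2/5, 1/3, -2/7, …
f∘r: x↦r, Dx↦Dx/r' in L_f ⇒ L₀.
Differentiate: ansatz ord ≤ ord L₀ ⇒ L.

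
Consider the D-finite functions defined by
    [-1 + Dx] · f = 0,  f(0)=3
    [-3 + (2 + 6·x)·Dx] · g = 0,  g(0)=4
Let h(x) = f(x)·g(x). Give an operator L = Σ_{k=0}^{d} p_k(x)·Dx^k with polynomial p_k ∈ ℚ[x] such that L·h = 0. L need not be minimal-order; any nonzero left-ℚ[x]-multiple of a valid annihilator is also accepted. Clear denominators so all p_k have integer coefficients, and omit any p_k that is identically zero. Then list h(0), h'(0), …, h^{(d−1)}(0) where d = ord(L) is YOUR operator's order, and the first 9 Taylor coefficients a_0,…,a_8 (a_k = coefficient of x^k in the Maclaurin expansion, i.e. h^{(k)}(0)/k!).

L = (-5 - 6·x) + (2 + 6·x)·Dx  (order 1).
h: a_k = 12, 30, 21/2, 71/4, -671/32, 16157/320, -88837/768, 14933039/53760, -589833983/860160, …
ICs: h(0) = 12.

f: a_k = 3, 3, 3/2, 1/2, 1/8, 1/40, 1/240, 1/1680, 1/13440, …
g: a_k = 4, 6, -9/2, 27/4, -405/32, 1701/64, -15309/256, 72171/512, -2814669/8192, …
Product ⇒ symmetric product L₀, ord ≤ 1.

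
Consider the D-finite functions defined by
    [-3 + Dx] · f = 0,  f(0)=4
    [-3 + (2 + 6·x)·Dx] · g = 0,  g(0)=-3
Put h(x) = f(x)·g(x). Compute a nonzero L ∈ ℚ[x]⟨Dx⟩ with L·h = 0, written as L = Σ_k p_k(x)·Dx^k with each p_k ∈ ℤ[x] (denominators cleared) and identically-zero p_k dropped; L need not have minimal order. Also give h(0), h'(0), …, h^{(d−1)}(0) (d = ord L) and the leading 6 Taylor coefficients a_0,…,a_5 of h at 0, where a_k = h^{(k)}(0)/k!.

f: a_k = 4, 12, 18, 18, 27/2, 81/10, …
g: a_k = -3, -9/2, 27/8, -81/16, 1215/128, -5103/256, …
L₀ := L_f ⊗_s L_g (sym. prod.), ord ≤ 1.
L = (-9 - 18·x) + (2 + 6·x)·Dx  (order 1).
h: a_k = -12, -54, -189/2, -459/4, -2673/32, -26001/320, …
ICs: h(0) = -12.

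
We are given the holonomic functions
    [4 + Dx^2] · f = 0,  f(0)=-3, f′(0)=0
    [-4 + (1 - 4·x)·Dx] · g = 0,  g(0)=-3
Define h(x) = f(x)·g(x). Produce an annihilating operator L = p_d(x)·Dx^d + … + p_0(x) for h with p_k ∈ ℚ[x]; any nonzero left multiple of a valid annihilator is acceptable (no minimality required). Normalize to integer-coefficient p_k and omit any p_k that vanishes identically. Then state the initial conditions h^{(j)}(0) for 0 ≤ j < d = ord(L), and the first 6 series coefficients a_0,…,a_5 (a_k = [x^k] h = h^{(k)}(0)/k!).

f: a_k = -3, 0, 6, 0, -2, 0, …
g: a_k = -3, -12, -48, -192, -768, -3072, …
Product ⇒ symmetric product L₀, ord ≤ 2.
L = (-4 + 16·x) + 8·Dx + (-1 + 4·x)·Dx^2  (order 2).
h: a_k = 9, 36, 126, 504, 2022, 8088, …
ICs: h(0) = 9, h′(0) = 36.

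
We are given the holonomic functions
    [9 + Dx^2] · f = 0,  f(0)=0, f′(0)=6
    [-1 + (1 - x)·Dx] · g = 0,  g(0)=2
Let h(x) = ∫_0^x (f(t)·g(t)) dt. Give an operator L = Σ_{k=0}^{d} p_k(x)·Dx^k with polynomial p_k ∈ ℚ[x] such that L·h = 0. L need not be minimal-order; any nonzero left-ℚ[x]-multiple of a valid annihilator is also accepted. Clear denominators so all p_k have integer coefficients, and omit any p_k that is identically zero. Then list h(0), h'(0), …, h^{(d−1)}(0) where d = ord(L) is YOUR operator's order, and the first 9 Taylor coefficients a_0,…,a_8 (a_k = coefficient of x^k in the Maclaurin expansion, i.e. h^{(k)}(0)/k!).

f: a_k = 0, 6, 0, -9, 0, 81/20, 0, -243/280, 0, …
g: a_k = 2, 2, 2, 2, 2, 2, 2, 2, 2, …
h₀=f·g: eliminate ⇒ L₀, order ≤ 2·1.
Integrate: L := L₀·Dx.
L = (-9 + 9·x)·Dx + 2·Dx^2 + (-1 + x)·Dx^3  (order 3).
h: a_k = 0, 0, 6, 4, -3/2, -6/5, 7/20, 3/10, 51/1120, …
ICs: h(0) = 0, h′(0) = 0, h′′(0) = 12.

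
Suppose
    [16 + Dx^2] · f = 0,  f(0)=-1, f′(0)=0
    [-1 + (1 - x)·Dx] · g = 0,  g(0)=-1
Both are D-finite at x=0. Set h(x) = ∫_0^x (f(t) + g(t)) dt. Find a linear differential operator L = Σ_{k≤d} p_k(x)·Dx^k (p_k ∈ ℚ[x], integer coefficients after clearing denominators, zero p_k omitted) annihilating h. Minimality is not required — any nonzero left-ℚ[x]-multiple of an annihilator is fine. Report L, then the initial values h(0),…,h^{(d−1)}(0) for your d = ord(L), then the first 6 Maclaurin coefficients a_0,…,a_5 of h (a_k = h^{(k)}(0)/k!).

L = (-176 + 256·x - 128·x^2)·Dx + (144 - 400·x + 384·x^2 - 128·x^3)·Dx^2 + (-11 + 16·x - 8·x^2)·Dx^3 + (9 - 25·x + 24·x^2 - 8·x^3)·Dx^4  (order 4).
h: a_k = 0, -2, -1/2, 7/3, -1/4, -7/3, …
ICs: h(0) = 0, h′(0) = -2, h′′(0) = -1, h′′′(0) = 14.

f: a_k = -1, 0, 8, 0, -32/3, 0, …
g: a_k = -1, -1, -1, -1, -1, -1, …
h₀=f+g: left-lcm gives L₀, ord ≤ 3.
h=∫₀ˣh₀: take L = L₀·Dx.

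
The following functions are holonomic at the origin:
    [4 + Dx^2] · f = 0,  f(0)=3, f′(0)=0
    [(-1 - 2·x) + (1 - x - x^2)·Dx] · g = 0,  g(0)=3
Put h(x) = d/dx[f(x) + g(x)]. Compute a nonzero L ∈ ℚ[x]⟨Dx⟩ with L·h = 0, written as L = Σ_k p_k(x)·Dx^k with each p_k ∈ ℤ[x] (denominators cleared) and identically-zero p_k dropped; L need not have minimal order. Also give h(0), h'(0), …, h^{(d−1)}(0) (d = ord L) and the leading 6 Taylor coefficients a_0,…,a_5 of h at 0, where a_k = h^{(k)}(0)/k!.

f: a_k = 3, 0, -6, 0, 2, 0, …
g: a_k = 3, 3, 6, 9, 15, 24, …
L₀ := lclm(L_f,L_g); ord L₀ ≤ 2+1.
h=h₀': d/dx-closure on L₀ ⇒ L.
L = (272 + 704·x + 880·x^2 + 400·x^3 + 320·x^4 + 144·x^5 + 48·x^6) + (-44 - 52·x + 108·x^2 + 80·x^3 + 40·x^4 + 72·x^5 + 56·x^6 + 16·x^7)·Dx + (68 + 176·x + 220·x^2 + 100·x^3 + 80·x^4 + 36·x^5 + 12·x^6)·Dx^2 + (-11 - 13·x + 27·x^2 + 20·x^3 + 10·x^4 + 18·x^5 + 14·x^6 + 4·x^7)·Dx^3  (order 3).
h: a_k = 3, 0, 27, 68, 120, 1162/5, …
ICs: h(0) = 3, h′(0) = 0, h′′(0) = 54.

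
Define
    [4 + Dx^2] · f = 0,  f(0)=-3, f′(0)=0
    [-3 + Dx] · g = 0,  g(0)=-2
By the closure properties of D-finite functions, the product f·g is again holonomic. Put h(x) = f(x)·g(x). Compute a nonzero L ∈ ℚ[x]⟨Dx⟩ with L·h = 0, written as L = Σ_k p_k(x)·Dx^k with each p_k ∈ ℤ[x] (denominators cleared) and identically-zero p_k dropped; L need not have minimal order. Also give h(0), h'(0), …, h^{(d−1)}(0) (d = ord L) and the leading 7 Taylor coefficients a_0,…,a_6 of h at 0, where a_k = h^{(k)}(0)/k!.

L = 13 - 6·Dx + Dx^2  (order 2).
h: a_k = 6, 18, 15, -9, -119/4, -597/20, -407/24, …
ICs: h(0) = 6, h′(0) = 18.

f: a_k = -3, 0, 6, 0, -2, 0, 4/15, …
g: a_k = -2, -6, -9, -9, -27/4, -81/20, -81/40, …
L₀ := L_f ⊗_s L_g (sym. prod.), ord ≤ 2.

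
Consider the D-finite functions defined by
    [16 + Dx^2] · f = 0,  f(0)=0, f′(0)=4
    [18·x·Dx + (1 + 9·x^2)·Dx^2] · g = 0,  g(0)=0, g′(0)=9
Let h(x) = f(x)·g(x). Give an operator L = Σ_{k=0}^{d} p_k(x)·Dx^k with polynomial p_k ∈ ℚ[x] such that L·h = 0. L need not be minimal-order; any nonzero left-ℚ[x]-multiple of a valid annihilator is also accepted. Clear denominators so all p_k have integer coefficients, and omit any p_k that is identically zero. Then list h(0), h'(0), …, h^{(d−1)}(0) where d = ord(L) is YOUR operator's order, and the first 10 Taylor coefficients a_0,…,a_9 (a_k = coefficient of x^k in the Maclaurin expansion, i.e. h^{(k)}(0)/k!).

f: a_k = 0, 4, 0, -32/3, 0, 128/15, 0, -1024/315, 0, 2048/2835, …
g: a_k = 0, 9, 0, -27, 0, 729/5, 0, -6561/7, 0, 6561, …
L₀ := L_f ⊗_s L_g (sym. prod.), ord ≤ 4.
L = (20800 + 494784·x^2 + 2923776·x^4 + 11943936·x^6 + 26873856·x^8) + (19584·x + 342144·x^3 + 2239488·x^5 + 6718464·x^7)·Dx + (1700 + 42732·x^2 + 318816·x^4 + 1492992·x^6 + 3359232·x^8)·Dx^2 + (1224·x + 21384·x^3 + 139968·x^5 + 419904·x^7)·Dx^3 + (25 + 738·x^2 + 8505·x^4 + 46656·x^6 + 104976·x^8)·Dx^4  (order 4).
h: a_k = 0, 0, 36, 0, -204, 0, 948, 0, -5564, 0, …
ICs: h(0) = 0, h′(0) = 0, h′′(0) = 72, h′′′(0) = 0.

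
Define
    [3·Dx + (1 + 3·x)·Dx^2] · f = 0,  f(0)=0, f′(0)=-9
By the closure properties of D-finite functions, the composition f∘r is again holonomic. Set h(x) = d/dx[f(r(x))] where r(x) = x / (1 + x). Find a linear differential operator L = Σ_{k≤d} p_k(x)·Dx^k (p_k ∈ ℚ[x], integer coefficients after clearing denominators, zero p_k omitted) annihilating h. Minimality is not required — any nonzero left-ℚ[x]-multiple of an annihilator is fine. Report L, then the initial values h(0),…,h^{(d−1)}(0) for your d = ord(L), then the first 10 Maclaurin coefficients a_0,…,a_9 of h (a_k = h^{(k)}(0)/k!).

f: a_k = 0, -9, 27/2, -27, 243/4, -729/5, 729/2, -6561/7, 19683/8, -6561, …
f∘r: x↦r, Dx↦Dx/r' in L_f ⇒ L₀.
Derive L from L₀ (diff closure).
L = (5 + 8·x) + (1 + 5·x + 4·x^2)·Dx  (order 1).
h: a_k = -9, 45, -189, 765, -3069, 12285, -49149, 196605, -786429, 3145725, …
ICs: h(0) = -9.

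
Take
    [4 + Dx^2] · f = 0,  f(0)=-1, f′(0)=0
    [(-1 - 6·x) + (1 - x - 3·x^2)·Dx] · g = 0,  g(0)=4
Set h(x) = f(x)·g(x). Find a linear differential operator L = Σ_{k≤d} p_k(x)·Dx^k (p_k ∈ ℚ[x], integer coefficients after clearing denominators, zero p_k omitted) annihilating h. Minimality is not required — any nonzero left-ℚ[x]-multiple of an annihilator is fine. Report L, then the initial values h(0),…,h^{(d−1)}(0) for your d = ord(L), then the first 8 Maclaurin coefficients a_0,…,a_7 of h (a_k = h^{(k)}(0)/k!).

L = (2 + 4·x + 12·x^2) + (2 + 12·x)·Dx + (-1 + x + 3·x^2)·Dx^2  (order 2).
h: a_k = -4, -4, -8, -20, -140/3, -320/3, -11084/45, -25484/45, …
ICs: h(0) = -4, h′(0) = -4.

f: a_k = -1, 0, 2, 0, -2/3, 0, 4/45, 0, …
g: a_k = 4, 4, 16, 28, 76, 160, 388, 868, …
Sym-product of L_f,L_g gives L₀ (≤ ord 2).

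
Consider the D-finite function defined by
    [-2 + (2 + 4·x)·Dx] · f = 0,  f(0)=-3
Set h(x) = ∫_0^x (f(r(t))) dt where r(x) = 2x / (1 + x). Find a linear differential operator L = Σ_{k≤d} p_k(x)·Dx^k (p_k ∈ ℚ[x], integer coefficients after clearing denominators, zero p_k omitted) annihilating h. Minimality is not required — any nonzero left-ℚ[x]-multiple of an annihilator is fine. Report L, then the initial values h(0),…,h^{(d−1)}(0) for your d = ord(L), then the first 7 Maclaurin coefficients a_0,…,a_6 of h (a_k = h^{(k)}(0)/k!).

L = -2·Dx + (1 + 6·x + 5·x^2)·Dx^2  (order 2).
h: a_k = 0, -3, -3, 4, -15/2, 18, -51, …
ICs: h(0) = 0, h′(0) = -3.

f: a_k = -3, -3, 3/2, -3/2, 15/8, -21/8, 63/16, …
Change of var in L_f (x↦r) gives L₀.
∫: right-multiply L₀ by Dx.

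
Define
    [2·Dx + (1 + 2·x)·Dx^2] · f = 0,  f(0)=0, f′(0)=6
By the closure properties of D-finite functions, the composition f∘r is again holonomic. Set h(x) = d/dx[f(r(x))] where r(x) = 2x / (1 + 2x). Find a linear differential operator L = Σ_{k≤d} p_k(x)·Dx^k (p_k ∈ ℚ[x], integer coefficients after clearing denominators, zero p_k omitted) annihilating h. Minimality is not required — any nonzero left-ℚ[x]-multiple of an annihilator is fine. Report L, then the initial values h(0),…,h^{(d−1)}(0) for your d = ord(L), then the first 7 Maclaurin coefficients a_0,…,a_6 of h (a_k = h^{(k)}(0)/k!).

L = (8 + 24·x) + (1 + 8·x + 12·x^2)·Dx  (order 1).
h: a_k = 12, -96, 624, -3840, 23232, -139776, 839424, …
ICs: h(0) = 12.

f: a_k = 0, 6, -6, 8, -12, 96/5, -32, …
L₀ from L_f via x↦r, Dx↦r'^{-1}Dx.
h=h₀': d/dx-closure on L₀ ⇒ L.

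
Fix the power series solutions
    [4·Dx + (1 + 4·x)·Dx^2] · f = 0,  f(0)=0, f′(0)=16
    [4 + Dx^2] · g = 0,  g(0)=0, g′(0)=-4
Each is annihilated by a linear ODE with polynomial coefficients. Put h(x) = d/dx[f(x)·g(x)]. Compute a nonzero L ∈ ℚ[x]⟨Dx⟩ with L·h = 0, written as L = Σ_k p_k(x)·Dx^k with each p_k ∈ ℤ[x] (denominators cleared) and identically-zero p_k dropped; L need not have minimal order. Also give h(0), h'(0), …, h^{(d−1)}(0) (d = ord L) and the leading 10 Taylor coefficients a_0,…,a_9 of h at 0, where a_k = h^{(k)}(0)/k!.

L = (-832 - 992·x - 5568·x^2 - 12288·x^3 - 2048·x^4 + 24576·x^5 + 16384·x^6) + (-264 - 1568·x - 2560·x^2 + 10240·x^4 + 8192·x^5)·Dx + (-220 - 368·x - 1760·x^2 - 3072·x^3 + 2048·x^4 + 12288·x^5 + 8192·x^6)·Dx^2 + (-66 - 392·x - 640·x^2 + 2560·x^4 + 2048·x^5)·Dx^3 + (-3 - 30·x - 92·x^2 + 640·x^4 + 1536·x^5 + 1024·x^6)·Dx^4  (order 4).
h: a_k = 0, -128, 384, -3584/3, 14080/3, -55040/3, 1076992/15, -88979456/315, 39036416/35, -12516533504/2835, …
ICs: h(0) = 0, h′(0) = -128, h′′(0) = 768, h′′′(0) = -7168.

f: a_k = 0, 16, -32, 256/3, -256, 4096/5, -8192/3, 65536/7, -32768, 1048576/9, …
g: a_k = 0, -4, 0, 8/3, 0, -8/15, 0, 16/315, 0, -8/2835, …
f·g: L₀ = L_f ⊗_s L_g, ord ≤ 2·2.
Derive L from L₀ (diff closure).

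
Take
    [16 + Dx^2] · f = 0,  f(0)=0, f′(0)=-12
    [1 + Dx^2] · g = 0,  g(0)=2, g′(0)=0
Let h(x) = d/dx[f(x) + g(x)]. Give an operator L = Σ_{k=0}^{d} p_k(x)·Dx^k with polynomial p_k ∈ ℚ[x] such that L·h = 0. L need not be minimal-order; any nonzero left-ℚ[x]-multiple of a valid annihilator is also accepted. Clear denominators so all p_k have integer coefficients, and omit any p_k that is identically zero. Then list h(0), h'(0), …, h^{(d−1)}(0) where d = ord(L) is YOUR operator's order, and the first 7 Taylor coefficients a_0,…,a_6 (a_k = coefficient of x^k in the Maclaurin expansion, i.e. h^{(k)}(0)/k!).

f: a_k = 0, -12, 0, 32, 0, -128/5, 0, …
g: a_k = 2, 0, -1, 0, 1/12, 0, -1/360, …
Weyl lclm of L_f,L_g ⇒ L₀ (ord ≤ 4).
Derive L from L₀ (diff closure).
L = 16 + 17·Dx^2 + Dx^4  (order 4).
h: a_k = -12, -2, 96, 1/3, -128, -1/60, 1024/15, …
ICs: h(0) = -12, h′(0) = -2, h′′(0) = 192, h′′′(0) = 2.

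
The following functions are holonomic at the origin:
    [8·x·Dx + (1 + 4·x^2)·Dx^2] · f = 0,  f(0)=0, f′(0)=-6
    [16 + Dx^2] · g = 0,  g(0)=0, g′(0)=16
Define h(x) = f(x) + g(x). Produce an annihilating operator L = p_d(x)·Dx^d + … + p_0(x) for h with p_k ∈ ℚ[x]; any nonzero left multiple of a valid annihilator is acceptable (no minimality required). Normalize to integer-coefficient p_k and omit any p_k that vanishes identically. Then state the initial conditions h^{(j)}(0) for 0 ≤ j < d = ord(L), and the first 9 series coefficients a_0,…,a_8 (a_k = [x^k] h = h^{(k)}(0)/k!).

L = (-512·x + 5120·x^3 + 4096·x^5)·Dx + (16 + 512·x^2 + 2304·x^4 + 2048·x^6)·Dx^2 + (-32·x + 320·x^3 + 256·x^5)·Dx^3 + (1 + 32·x^2 + 144·x^4 + 128·x^6)·Dx^4  (order 4).
h: a_k = 0, 10, 0, -104/3, 0, 224/15, 0, 13184/315, 0, …
ICs: h(0) = 0, h′(0) = 10, h′′(0) = 0, h′′′(0) = -208.

f: a_k = 0, -6, 0, 8, 0, -96/5, 0, 384/7, 0, …
g: a_k = 0, 16, 0, -128/3, 0, 512/15, 0, -4096/315, 0, …
Sum ⇒ L₀ = lclm(L_f,L_g) in ℚ(x)⟨Dx⟩.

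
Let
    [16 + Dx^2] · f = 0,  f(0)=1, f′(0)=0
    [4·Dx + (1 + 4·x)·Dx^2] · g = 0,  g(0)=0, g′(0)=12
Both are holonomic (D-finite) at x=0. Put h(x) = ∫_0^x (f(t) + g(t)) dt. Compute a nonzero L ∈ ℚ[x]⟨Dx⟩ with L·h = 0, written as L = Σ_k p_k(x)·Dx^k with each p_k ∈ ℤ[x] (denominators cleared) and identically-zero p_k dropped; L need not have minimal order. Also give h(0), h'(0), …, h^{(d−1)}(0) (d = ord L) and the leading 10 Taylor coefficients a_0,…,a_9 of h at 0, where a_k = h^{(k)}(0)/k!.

f: a_k = 1, 0, -8, 0, 32/3, 0, -256/45, 0, 512/315, 0, …
g: a_k = 0, 12, -24, 64, -192, 3072/5, -2048, 49152/7, -24576, 262144/3, …
Sum ⇒ L₀ = lclm(L_f,L_g) in ℚ(x)⟨Dx⟩.
h=∫₀ˣh₀: take L = L₀·Dx.
L = (448 + 512·x + 1024·x^2)·Dx^2 + (48 + 320·x + 768·x^2 + 1024·x^3)·Dx^3 + (28 + 32·x + 64·x^2)·Dx^4 + (3 + 20·x + 48·x^2 + 64·x^3)·Dx^5  (order 5).
h: a_k = 0, 1, 6, -32/3, 16, -544/15, 512/5, -92416/315, 6144/7, -7740928/2835, …
ICs: h(0) = 0, h′(0) = 1, h′′(0) = 12, h′′′(0) = -64, h′′′′(0) = 384.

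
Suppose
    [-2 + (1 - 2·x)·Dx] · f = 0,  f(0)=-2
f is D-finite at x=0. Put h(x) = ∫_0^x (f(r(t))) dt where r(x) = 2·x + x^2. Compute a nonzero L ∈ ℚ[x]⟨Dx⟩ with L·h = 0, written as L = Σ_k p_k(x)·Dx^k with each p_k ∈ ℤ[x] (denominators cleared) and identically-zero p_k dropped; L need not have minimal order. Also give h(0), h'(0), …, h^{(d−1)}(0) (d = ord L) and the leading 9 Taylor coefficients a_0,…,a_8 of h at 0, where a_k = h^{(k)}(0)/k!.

L = (4 + 4·x)·Dx + (-1 + 4·x + 2·x^2)·Dx^2  (order 2).
h: a_k = 0, -2, -4, -12, -40, -712/5, -528, -14096/7, -7840, …
ICs: h(0) = 0, h′(0) = -2.

f: a_k = -2, -4, -8, -16, -32, -64, -128, -256, -512, …
Change of var in L_f (x↦r) gives L₀.
Integrate: L := L₀·Dx.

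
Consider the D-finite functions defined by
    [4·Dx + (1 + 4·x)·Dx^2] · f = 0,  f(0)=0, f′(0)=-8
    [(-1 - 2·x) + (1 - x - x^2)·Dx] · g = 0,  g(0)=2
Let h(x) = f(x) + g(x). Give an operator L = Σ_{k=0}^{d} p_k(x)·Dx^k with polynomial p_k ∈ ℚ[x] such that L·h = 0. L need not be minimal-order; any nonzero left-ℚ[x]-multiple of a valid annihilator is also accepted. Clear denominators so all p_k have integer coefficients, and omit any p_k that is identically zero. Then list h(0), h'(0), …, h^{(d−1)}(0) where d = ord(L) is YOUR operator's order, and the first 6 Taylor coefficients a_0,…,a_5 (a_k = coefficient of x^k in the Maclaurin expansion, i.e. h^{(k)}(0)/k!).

f: a_k = 0, -8, 16, -128/3, 128, -2048/5, …
g: a_k = 2, 2, 4, 6, 10, 16, …
f+g: L₀ = lclm(L_f,L_g), ord ≤ 2+1.
L = (-100 - 272·x - 392·x^2 - 144·x^3 - 96·x^4)·Dx + (7 - 96·x - 434·x^2 - 540·x^3 - 304·x^4 - 160·x^5)·Dx^2 + (4 + 25·x + 28·x^2 - 46·x^3 - 73·x^4 - 76·x^5 - 32·x^6)·Dx^3  (order 3).
h: a_k = 2, -6, 20, -110/3, 138, -1968/5, …
ICs: h(0) = 2, h′(0) = -6, h′′(0) = 40.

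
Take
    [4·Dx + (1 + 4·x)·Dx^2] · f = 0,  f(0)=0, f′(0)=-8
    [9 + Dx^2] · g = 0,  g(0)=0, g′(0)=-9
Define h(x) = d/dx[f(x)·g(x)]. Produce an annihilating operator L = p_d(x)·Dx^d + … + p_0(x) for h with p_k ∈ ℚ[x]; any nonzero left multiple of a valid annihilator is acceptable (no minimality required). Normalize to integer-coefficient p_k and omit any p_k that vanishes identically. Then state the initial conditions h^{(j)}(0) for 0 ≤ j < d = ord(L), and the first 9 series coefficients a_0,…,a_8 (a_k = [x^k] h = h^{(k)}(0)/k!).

L = (-153603 - 635688·x - 3184272·x^2 - 4292352·x^3 + 12503808·x^4 + 40310784·x^5 + 26873856·x^6) + (-47736 - 304992·x - 311040·x^2 + 2073600·x^3 + 7464960·x^4 + 5971968·x^5)·Dx + (-19110 - 88272·x - 352800·x^2 + 41472·x^3 + 3773952·x^4 + 8957952·x^5 + 5971968·x^6)·Dx^2 + (-5304 - 33888·x - 34560·x^2 + 230400·x^3 + 829440·x^4 + 663552·x^5)·Dx^3 + (-227 - 1960·x + 112·x^2 + 57600·x^3 + 264960·x^4 + 497664·x^5 + 331776·x^6)·Dx^4  (order 4).
h: a_k = 0, 144, -432, 1104, -4680, 18954, -373002/5, 10317852/35, -40880943/35, …
ICs: h(0) = 0, h′(0) = 144, h′′(0) = -864, h′′′(0) = 6624.

f: a_k = 0, -8, 16, -128/3, 128, -2048/5, 4096/3, -32768/7, 16384, …
g: a_k = 0, -9, 0, 27/2, 0, -243/40, 0, 729/560, 0, …
Product ⇒ symmetric product L₀, ord ≤ 4.
Differentiate: ansatz ord ≤ ord L₀ ⇒ L.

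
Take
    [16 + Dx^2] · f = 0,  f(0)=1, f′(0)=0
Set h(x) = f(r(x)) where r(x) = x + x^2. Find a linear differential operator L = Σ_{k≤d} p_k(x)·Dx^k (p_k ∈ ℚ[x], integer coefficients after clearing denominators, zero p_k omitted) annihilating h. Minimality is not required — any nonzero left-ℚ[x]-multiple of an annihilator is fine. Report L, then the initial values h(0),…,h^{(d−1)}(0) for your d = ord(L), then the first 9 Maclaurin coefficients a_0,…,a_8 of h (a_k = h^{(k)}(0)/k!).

f: a_k = 1, 0, -8, 0, 32/3, 0, -256/45, 0, 512/315, …
f∘r: x↦r, Dx↦Dx/r' in L_f ⇒ L₀.
L = (16 + 96·x + 192·x^2 + 128·x^3) - 2·Dx + (1 + 2·x)·Dx^2  (order 2).
h: a_k = 1, 0, -8, -16, 8/3, 128/3, 2624/45, 128/15, -23008/315, …
ICs: h(0) = 1, h′(0) = 0.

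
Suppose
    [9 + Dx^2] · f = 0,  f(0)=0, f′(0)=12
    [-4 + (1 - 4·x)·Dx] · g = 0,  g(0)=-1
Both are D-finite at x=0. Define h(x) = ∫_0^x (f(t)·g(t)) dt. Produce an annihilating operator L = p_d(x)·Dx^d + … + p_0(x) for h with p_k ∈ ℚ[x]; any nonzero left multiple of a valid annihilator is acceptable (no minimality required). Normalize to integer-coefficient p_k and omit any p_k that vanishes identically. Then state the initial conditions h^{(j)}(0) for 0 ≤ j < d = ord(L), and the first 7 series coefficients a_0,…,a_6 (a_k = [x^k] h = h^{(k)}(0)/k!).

L = (-9 + 36·x)·Dx + 8·Dx^2 + (-1 + 4·x)·Dx^3  (order 3).
h: a_k = 0, 0, -6, -16, -87/2, -696/5, -9307/20, …
ICs: h(0) = 0, h′(0) = 0, h′′(0) = -12.

f: a_k = 0, 12, 0, -18, 0, 81/10, 0, …
g: a_k = -1, -4, -16, -64, -256, -1024, -4096, …
f·g: L₀ = L_f ⊗_s L_g, ord ≤ 2·1.
h=∫₀ˣh₀: take L = L₀·Dx.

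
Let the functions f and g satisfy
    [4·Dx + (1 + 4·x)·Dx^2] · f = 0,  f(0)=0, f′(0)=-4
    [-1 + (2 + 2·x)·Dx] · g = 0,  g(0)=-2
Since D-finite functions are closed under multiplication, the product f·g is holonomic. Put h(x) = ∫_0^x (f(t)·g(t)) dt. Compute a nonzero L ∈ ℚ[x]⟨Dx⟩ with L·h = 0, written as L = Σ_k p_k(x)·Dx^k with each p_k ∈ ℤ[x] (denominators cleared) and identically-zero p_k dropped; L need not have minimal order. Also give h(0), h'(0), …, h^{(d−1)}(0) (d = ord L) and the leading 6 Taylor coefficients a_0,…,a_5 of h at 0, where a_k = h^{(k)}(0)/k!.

f: a_k = 0, -4, 8, -64/3, 64, -1024/5, …
g: a_k = -2, -1, 1/4, -1/8, 5/64, -7/128, …
Sym-product of L_f,L_g gives L₀ (≤ ord 2).
∫: right-multiply L₀ by Dx.
L = (-5 + 4·x)·Dx + (12 + 12·x)·Dx^2 + (4 + 24·x + 36·x^2 + 16·x^3)·Dx^3  (order 3).
h: a_k = 0, 0, 4, -4, 101/12, -125/6, …
ICs: h(0) = 0, h′(0) = 0, h′′(0) = 8.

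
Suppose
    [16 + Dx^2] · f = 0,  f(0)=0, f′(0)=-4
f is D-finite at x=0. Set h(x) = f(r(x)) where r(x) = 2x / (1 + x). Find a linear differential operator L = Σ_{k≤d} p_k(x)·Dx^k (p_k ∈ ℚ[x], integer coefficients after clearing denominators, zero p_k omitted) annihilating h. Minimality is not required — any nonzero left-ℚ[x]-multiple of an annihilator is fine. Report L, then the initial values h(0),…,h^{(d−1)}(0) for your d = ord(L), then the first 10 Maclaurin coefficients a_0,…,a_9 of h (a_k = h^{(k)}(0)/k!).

L = 64 + (2 + 6·x + 6·x^2 + 2·x^3)·Dx + (1 + 4·x + 6·x^2 + 4·x^3 + x^4)·Dx^2  (order 2).
h: a_k = 0, -8, 8, 232/3, -248, 3464/15, 520, -758488/315, 218728/45, -15457432/2835, …
ICs: h(0) = 0, h′(0) = -8.

f: a_k = 0, -4, 0, 32/3, 0, -128/15, 0, 1024/315, 0, -2048/2835, …
Change of var in L_f (x↦r) gives L₀.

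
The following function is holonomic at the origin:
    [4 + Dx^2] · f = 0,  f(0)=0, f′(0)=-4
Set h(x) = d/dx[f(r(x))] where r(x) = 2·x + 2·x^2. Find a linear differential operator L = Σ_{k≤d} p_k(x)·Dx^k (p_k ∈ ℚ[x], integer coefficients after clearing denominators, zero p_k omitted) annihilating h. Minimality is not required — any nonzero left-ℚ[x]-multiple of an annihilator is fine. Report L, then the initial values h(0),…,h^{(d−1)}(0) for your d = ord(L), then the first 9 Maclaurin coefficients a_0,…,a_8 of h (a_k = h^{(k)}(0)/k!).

L = (28 + 128·x + 384·x^2 + 512·x^3 + 256·x^4) + (-6 - 12·x)·Dx + (1 + 4·x + 4·x^2)·Dx^2  (order 2).
h: a_k = -8, -16, 64, 256, 704/3, -384, -51712/45, -45056/45, 141056/315, …
ICs: h(0) = -8, h′(0) = -16.

f: a_k = 0, -4, 0, 8/3, 0, -8/15, 0, 16/315, 0, …
f∘r: x↦r, Dx↦Dx/r' in L_f ⇒ L₀.
h=h₀': d/dx-closure on L₀ ⇒ L.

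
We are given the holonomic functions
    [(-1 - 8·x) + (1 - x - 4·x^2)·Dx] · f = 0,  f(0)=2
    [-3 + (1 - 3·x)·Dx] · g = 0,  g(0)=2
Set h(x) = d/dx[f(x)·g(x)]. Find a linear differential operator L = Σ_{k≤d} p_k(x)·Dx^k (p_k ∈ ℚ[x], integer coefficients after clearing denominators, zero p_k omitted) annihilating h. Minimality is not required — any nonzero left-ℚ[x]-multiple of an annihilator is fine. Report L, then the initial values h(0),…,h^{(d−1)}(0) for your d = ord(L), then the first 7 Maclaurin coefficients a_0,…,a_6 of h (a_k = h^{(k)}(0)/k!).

f: a_k = 2, 2, 10, 18, 58, 130, 362, …
g: a_k = 2, 6, 18, 54, 162, 486, 1458, …
f·g: L₀ = L_f ⊗_s L_g, ord ≤ 1·1.
Derive L from L₀ (diff closure).
L = (17 - 24·x - 141·x^2 - 96·x^3 + 864·x^4) + (-2 + 7·x + 24·x^2 - 95·x^3 - 30·x^4 + 216·x^5)·Dx  (order 1).
h: a_k = 16, 136, 720, 3344, 13840, 54168, 201936, …
ICs: h(0) = 16.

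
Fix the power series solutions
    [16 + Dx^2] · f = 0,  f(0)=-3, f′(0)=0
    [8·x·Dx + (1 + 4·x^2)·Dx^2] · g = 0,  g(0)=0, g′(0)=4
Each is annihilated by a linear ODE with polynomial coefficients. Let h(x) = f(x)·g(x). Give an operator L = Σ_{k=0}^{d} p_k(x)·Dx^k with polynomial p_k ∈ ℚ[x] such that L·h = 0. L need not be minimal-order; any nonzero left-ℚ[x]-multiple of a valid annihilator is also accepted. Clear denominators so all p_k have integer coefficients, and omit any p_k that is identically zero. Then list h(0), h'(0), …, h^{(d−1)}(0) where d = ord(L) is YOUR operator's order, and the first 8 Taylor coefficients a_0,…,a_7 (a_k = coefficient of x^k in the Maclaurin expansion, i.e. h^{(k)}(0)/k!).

f: a_k = -3, 0, 24, 0, -32, 0, 256/15, 0, …
g: a_k = 0, 4, 0, -16/3, 0, 64/5, 0, -256/7, …
Sym-product of L_f,L_g gives L₀ (≤ ord 4).
L = (2560 + 29696·x^2 + 118784·x^4 + 262144·x^6 + 262144·x^8) + (1536·x + 14336·x^3 + 49152·x^5 + 65536·x^7)·Dx + (240 + 3008·x^2 + 13824·x^4 + 32768·x^6 + 32768·x^8)·Dx^2 + (96·x + 896·x^3 + 3072·x^5 + 4096·x^7)·Dx^3 + (5 + 72·x^2 + 400·x^4 + 1024·x^6 + 1024·x^8)·Dx^4  (order 4).
h: a_k = 0, -12, 0, 112, 0, -1472/5, 0, 68864/105, …
ICs: h(0) = 0, h′(0) = -12, h′′(0) = 0, h′′′(0) = 672.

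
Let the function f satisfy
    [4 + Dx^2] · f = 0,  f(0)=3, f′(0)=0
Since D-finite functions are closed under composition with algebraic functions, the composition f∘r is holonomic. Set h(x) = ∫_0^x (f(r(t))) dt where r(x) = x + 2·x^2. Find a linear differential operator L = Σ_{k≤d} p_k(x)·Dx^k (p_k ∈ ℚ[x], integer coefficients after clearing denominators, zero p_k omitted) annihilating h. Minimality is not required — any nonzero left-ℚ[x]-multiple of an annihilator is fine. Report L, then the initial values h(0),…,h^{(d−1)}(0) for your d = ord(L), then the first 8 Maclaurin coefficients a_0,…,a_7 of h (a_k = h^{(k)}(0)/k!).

L = (4 + 48·x + 192·x^2 + 256·x^3)·Dx - 4·Dx^2 + (1 + 4·x)·Dx^3  (order 3).
h: a_k = 0, 3, 0, -2, -6, -22/5, 8/3, 716/105, …
ICs: h(0) = 0, h′(0) = 3, h′′(0) = 0.

f: a_k = 3, 0, -6, 0, 2, 0, -4/15, 0, …
L₀ from L_f via x↦r, Dx↦r'^{-1}Dx.
Integrate: L := L₀·Dx.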